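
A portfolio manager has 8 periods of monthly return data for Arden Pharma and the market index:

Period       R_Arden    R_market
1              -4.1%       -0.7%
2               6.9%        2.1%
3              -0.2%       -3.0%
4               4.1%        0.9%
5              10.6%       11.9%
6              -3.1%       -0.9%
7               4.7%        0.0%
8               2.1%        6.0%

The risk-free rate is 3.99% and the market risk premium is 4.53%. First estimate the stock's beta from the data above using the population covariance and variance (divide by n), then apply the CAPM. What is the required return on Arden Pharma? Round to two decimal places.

7.40%

Mean R_i = (-4.1 + 6.9 − 0.2 + 4.1 + 10.6 − 3.1 + 4.7 + 2.1) / 8 = 2.6250%
Mean R_m = (-0.7 + 2.1 − 3.0 + 0.9 + 11.9 − 0.9 + 0.0 + 6.0) / 8 = 2.0375%
Σ(R_i − R̄_i)(R_m − R̄_m) = 120.3925  ⇒  Cov = 120.3925 / 8 = 15.0491
Σ(R_m − R̄_m)² = 159.9188  ⇒  Var(R_m) = 159.9188 / 8 = 19.9899
β = Cov / Var(R_m) = 15.0491 / 19.9899 = 0.7528
E(R) = R_f + β × MRP = 3.99% + 0.7528 × 4.53% = 7.40%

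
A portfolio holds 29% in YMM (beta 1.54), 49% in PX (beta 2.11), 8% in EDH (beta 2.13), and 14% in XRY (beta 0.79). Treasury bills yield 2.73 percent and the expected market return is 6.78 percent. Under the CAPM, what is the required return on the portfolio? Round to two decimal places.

β_P = Σ w_i β_i = 0.29×1.54 + 0.49×2.11 + 0.08×2.13 + 0.14×0.79 = 1.7615
MRP = 6.78% − 2.73% = 4.05%
E(R_P) = R_f + β_P × MRP = 2.73% + 1.7615 × 4.05% = 9.86%

9.86%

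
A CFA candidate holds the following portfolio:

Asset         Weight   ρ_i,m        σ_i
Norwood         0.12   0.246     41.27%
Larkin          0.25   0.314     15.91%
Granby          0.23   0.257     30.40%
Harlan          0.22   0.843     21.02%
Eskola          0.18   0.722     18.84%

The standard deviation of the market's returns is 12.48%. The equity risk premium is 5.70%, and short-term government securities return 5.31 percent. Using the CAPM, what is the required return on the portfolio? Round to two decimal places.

10.16%

β_Norwood = 0.246 × 41.27% / 12.48% = 0.8135
β_Larkin = 0.314 × 15.91% / 12.48% = 0.4003
β_Granby = 0.257 × 30.40% / 12.48% = 0.6260
β_Harlan = 0.843 × 21.02% / 12.48% = 1.4199
β_Eskola = 0.722 × 18.84% / 12.48% = 1.0899
β_P = Σ w_i β_i = 0.12×0.8135 + 0.25×0.4003 + 0.23×0.6260 + 0.22×1.4199 + 0.18×1.0899 = 0.8502
E(R_P) = R_f + β_P × MRP = 5.31% + 0.8502 × 5.70% = 10.16%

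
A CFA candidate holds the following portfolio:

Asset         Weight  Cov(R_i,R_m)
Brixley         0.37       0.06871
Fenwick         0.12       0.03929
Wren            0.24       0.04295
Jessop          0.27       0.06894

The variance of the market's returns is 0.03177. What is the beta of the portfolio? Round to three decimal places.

1.859

β_Brixley = 0.06871 / 0.03177 = 2.1627
β_Fenwick = 0.03929 / 0.03177 = 1.2367
β_Wren = 0.04295 / 0.03177 = 1.3519
β_Jessop = 0.06894 / 0.03177 = 2.1700
β_P = Σ w_i β_i = 0.37×2.1627 + 0.12×1.2367 + 0.24×1.3519 + 0.27×2.1700 = 1.8590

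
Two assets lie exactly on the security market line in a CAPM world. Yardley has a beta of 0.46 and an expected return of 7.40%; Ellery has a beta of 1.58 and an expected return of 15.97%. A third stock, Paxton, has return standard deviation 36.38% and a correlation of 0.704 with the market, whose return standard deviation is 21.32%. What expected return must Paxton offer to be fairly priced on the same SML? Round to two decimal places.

MRP = (15.97% − 7.40%) / (1.58 − 0.46) = 7.6518%
R_f = 7.40% − 0.46 × 7.6518% = 3.8802%
β_Paxton = ρ·σ_i/σ_m = 0.704 × 36.38 / 21.32 = 1.2013
E(R_Paxton) = R_f + β × MRP = 3.8802% + 1.2013 × 7.6518% = 13.07%

13.07%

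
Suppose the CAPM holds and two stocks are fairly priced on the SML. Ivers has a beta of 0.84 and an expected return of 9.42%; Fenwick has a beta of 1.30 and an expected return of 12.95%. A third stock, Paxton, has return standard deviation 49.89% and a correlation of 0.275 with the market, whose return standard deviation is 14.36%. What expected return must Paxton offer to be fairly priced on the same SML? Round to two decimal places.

MRP = (12.95% − 9.42%) / (1.30 − 0.84) = 7.6739%
R_f = 9.42% − 0.84 × 7.6739% = 2.9739%
β_Paxton = ρ·σ_i/σ_m = 0.275 × 49.89 / 14.36 = 0.9554
E(R_Paxton) = R_f + β × MRP = 2.9739% + 0.9554 × 7.6739% = 10.31%

10.31%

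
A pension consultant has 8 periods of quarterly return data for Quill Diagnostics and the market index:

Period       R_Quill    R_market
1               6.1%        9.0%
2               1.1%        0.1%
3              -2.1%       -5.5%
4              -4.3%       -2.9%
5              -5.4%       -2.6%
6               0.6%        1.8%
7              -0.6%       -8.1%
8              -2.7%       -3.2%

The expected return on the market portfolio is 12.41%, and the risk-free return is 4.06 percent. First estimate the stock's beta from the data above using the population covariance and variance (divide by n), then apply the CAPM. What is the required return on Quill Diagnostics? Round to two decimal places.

Mean R_i = (6.1 + 1.1 − 2.1 − 4.3 − 5.4 + 0.6 − 0.6 − 2.7) / 8 = -0.9125%
Mean R_m = (9.0 + 0.1 − 5.5 − 2.9 − 2.6 + 1.8 − 8.1 − 3.2) / 8 = -1.4250%
Σ(R_i − R̄_i)(R_m − R̄_m) = 97.2475  ⇒  Cov = 97.2475 / 8 = 12.1559
Σ(R_m − R̄_m)² = 189.2750  ⇒  Var(R_m) = 189.2750 / 8 = 23.6594
β = Cov / Var(R_m) = 12.1559 / 23.6594 = 0.5138
MRP = 12.41% − 4.06% = 8.35%
E(R) = R_f + β × MRP = 4.06% + 0.5138 × 8.35% = 8.35%

8.35%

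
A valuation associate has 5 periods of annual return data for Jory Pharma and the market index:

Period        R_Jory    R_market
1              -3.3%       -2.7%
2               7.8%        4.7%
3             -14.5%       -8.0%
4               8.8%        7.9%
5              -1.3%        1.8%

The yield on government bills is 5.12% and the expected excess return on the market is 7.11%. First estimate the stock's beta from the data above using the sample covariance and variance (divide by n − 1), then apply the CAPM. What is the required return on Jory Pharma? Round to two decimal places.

15.61%

Mean R_i = (-3.3 + 7.8 − 14.5 + 8.8 − 1.3) / 5 = -0.5000%
Mean R_m = (-2.7 + 4.7 − 8.0 + 7.9 + 1.8) / 5 = 0.7400%
Σ(R_i − R̄_i)(R_m − R̄_m) = 230.6000  ⇒  Cov = 230.6000 / 4 = 57.6500
Σ(R_m − R̄_m)² = 156.2920  ⇒  Var(R_m) = 156.2920 / 4 = 39.0730
β = Cov / Var(R_m) = 57.6500 / 39.0730 = 1.4754
E(R) = R_f + β × MRP = 5.12% + 1.4754 × 7.11% = 15.61%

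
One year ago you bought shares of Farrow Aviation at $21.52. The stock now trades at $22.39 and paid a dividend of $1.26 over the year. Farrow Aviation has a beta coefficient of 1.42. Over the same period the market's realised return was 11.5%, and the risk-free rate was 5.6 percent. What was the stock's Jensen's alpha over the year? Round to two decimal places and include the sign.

-4.08%

Realised HPR = (P1 + D1 − P0) / P0 = (22.39 + 1.26 − 21.52) / 21.52 = 2.13 / 21.52 = 9.8978%
MRP = 11.5% − 5.6% = 5.90%
CAPM required = R_f + β·MRP = 5.6% + 1.42 × 5.9% = 13.9780%
α = realised − required = 9.8978% − 13.9780% = -4.08%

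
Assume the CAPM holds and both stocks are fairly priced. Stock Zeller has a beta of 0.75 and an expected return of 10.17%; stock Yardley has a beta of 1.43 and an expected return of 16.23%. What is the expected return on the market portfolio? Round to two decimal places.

12.40%

Both satisfy E(R) = R_f + β·MRP, so the slope of the SML is
MRP = (16.23% − 10.17%) / (1.43 − 0.75) = 6.06% / 0.68 = 8.9118%
R_f = E(R_Zeller) − β_Zeller·MRP = 10.17% − 0.75 × 8.9118% = 3.4862%
E(R_m) = R_f + MRP = 3.4862% + 8.9118% = 12.40%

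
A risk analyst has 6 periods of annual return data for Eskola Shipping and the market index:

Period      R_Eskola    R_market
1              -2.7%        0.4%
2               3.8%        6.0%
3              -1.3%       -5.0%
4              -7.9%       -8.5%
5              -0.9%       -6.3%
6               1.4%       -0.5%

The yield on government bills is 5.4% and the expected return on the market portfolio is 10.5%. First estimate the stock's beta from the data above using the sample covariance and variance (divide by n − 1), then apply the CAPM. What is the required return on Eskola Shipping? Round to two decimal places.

Mean R_i = (-2.7 + 3.8 − 1.3 − 7.9 − 0.9 + 1.4) / 6 = -1.2667%
Mean R_m = (0.4 + 6.0 − 5.0 − 8.5 − 6.3 − 0.5) / 6 = -2.3167%
Σ(R_i − R̄_i)(R_m − R̄_m) = 82.7333  ⇒  Cov = 82.7333 / 5 = 16.5467
Σ(R_m − R̄_m)² = 141.1483  ⇒  Var(R_m) = 141.1483 / 5 = 28.2297
β = Cov / Var(R_m) = 16.5467 / 28.2297 = 0.5861
MRP = 10.5% − 5.4% = 5.10%
E(R) = R_f + β × MRP = 5.4% + 0.5861 × 5.1% = 8.39%

8.39%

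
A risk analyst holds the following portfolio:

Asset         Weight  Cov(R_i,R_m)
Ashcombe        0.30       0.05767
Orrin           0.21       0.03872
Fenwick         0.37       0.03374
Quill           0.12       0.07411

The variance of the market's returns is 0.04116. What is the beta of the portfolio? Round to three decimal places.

1.137

β_Ashcombe = 0.05767 / 0.04116 = 1.4011
β_Orrin = 0.03872 / 0.04116 = 0.9407
β_Fenwick = 0.03374 / 0.04116 = 0.8197
β_Quill = 0.07411 / 0.04116 = 1.8005
β_P = Σ w_i β_i = 0.30×1.4011 + 0.21×0.9407 + 0.37×0.8197 + 0.12×1.8005 = 1.1372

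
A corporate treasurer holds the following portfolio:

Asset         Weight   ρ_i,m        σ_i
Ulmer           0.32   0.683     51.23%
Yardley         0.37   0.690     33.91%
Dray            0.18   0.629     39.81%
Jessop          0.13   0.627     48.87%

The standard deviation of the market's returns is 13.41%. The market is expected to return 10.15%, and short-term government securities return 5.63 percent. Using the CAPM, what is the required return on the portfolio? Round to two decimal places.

15.18%

β_Ulmer = 0.683 × 51.23% / 13.41% = 2.6093
β_Yardley = 0.690 × 33.91% / 13.41% = 1.7448
β_Dray = 0.629 × 39.81% / 13.41% = 1.8673
β_Jessop = 0.627 × 48.87% / 13.41% = 2.2850
β_P = Σ w_i β_i = 0.32×2.6093 + 0.37×1.7448 + 0.18×1.8673 + 0.13×2.2850 = 2.1137
MRP = 10.15% − 5.63% = 4.52%
E(R_P) = R_f + β_P × MRP = 5.63% + 2.1137 × 4.52% = 15.18%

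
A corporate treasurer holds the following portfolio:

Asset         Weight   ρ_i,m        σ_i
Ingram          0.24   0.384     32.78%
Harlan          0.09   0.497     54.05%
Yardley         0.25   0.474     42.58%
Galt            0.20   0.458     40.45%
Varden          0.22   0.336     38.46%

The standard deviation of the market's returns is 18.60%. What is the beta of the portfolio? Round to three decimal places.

β_Ingram = 0.384 × 32.78% / 18.60% = 0.6767
β_Harlan = 0.497 × 54.05% / 18.60% = 1.4442
β_Yardley = 0.474 × 42.58% / 18.60% = 1.0851
β_Galt = 0.458 × 40.45% / 18.60% = 0.9960
β_Varden = 0.336 × 38.46% / 18.60% = 0.6948
β_P = Σ w_i β_i = 0.24×0.6767 + 0.09×1.4442 + 0.25×1.0851 + 0.20×0.9960 + 0.22×0.6948 = 0.9157

0.916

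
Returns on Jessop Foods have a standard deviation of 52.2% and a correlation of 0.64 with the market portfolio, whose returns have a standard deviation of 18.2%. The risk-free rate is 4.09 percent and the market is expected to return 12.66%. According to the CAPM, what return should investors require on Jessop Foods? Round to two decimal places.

19.82%

β = ρ × σ_i / σ_m = 0.64 × 52.2% / 18.2% = 1.8356
MRP = 12.66% − 4.09% = 8.57%
E(R) = 4.09% + 1.8356 × 8.57% = 19.82%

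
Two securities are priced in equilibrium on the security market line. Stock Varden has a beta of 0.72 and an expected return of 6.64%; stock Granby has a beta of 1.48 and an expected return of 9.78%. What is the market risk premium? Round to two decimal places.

4.13%

Both satisfy E(R) = R_f + β·MRP, so the slope of the SML is
MRP = (9.78% − 6.64%) / (1.48 − 0.72) = 3.14% / 0.76 = 4.1316%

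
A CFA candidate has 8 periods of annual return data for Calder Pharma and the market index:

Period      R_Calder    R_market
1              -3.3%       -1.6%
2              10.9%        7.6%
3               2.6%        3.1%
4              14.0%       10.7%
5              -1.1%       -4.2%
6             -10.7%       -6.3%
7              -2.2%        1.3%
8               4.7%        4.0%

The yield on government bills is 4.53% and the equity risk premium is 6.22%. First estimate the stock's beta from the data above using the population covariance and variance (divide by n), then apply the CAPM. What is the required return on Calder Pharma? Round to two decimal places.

Mean R_i = (-3.3 + 10.9 + 2.6 + 14.0 − 1.1 − 10.7 − 2.2 + 4.7) / 8 = 1.8625%
Mean R_m = (-1.6 + 7.6 + 3.1 + 10.7 − 4.2 − 6.3 + 1.3 + 4.0) / 8 = 1.8250%
Σ(R_i − R̄_i)(R_m − R̄_m) = 306.7575  ⇒  Cov = 306.7575 / 8 = 38.3447
Σ(R_m − R̄_m)² = 232.7950  ⇒  Var(R_m) = 232.7950 / 8 = 29.0994
β = Cov / Var(R_m) = 38.3447 / 29.0994 = 1.3177
E(R) = R_f + β × MRP = 4.53% + 1.3177 × 6.22% = 12.73%

12.73%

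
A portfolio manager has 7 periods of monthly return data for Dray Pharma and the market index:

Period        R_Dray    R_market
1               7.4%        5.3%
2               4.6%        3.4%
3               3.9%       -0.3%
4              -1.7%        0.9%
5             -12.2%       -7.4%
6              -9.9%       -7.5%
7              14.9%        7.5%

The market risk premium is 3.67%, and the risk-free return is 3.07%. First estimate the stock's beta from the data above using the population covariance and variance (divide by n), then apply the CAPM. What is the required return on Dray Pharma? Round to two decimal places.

8.85%

Mean R_i = (7.4 + 4.6 + 3.9 − 1.7 − 12.2 − 9.9 + 14.9) / 7 = 1.0000%
Mean R_m = (5.3 + 3.4 − 0.3 + 0.9 − 7.4 − 7.5 + 7.5) / 7 = 0.2714%
Σ(R_i − R̄_i)(R_m − R̄_m) = 326.5400  ⇒  Cov = 326.5400 / 7 = 46.6486
Σ(R_m − R̄_m)² = 207.2943  ⇒  Var(R_m) = 207.2943 / 7 = 29.6135
β = Cov / Var(R_m) = 46.6486 / 29.6135 = 1.5752
E(R) = R_f + β × MRP = 3.07% + 1.5752 × 3.67% = 8.85%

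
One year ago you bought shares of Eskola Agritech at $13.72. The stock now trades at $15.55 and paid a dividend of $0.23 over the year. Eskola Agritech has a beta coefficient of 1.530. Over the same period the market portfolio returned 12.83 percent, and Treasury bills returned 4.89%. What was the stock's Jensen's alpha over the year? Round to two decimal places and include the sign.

-2.02%

Realised HPR = (P1 + D1 − P0) / P0 = (15.55 + 0.23 − 13.72) / 13.72 = 2.06 / 13.72 = 15.0146%
MRP = 12.83% − 4.89% = 7.94%
CAPM required = R_f + β·MRP = 4.89% + 1.530 × 7.94% = 17.03820%
α = realised − required = 15.0146% − 17.03820% = -2.02%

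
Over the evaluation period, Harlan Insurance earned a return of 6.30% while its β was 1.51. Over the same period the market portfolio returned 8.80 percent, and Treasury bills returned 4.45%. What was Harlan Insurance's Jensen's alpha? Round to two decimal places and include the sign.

-4.72%

Market excess return = 8.80% − 4.45% = 4.35%
CAPM benchmark = R_f + β(R_m − R_f) = 4.45% + 1.51 × 4.35% = 11.0185%
α = actual − benchmark = 6.30% − 11.0185% = -4.72%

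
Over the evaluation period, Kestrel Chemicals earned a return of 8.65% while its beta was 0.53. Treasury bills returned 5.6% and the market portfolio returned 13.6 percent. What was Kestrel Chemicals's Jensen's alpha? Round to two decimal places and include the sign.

-1.19%

Market excess return = 13.6% − 5.6% = 8.00%
CAPM benchmark = R_f + β(R_m − R_f) = 5.6% + 0.53 × 8.0% = 9.8400%
α = actual − benchmark = 8.65% − 9.8400% = -1.19%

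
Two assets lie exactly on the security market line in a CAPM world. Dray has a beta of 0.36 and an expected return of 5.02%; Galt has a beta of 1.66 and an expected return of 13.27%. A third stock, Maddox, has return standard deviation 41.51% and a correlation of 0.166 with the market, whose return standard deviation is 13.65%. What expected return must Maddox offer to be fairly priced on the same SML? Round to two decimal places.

MRP = (13.27% − 5.02%) / (1.66 − 0.36) = 6.3462%
R_f = 5.02% − 0.36 × 6.3462% = 2.7354%
β_Maddox = ρ·σ_i/σ_m = 0.166 × 41.51 / 13.65 = 0.5048
E(R_Maddox) = R_f + β × MRP = 2.7354% + 0.5048 × 6.3462% = 5.94%

5.94%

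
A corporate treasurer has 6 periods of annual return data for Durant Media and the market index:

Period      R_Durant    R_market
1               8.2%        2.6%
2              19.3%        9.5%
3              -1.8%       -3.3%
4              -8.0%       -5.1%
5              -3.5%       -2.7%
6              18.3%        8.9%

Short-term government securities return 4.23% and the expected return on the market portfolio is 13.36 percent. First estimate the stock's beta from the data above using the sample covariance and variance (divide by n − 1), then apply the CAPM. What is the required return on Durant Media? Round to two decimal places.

Mean R_i = (8.2 + 19.3 − 1.8 − 8.0 − 3.5 + 18.3) / 6 = 5.4167%
Mean R_m = (2.6 + 9.5 − 3.3 − 5.1 − 2.7 + 8.9) / 6 = 1.6500%
Σ(R_i − R̄_i)(R_m − R̄_m) = 370.1050  ⇒  Cov = 370.1050 / 5 = 74.0210
Σ(R_m − R̄_m)² = 204.0750  ⇒  Var(R_m) = 204.0750 / 5 = 40.8150
β = Cov / Var(R_m) = 74.0210 / 40.8150 = 1.8136
MRP = 13.36% − 4.23% = 9.13%
E(R) = R_f + β × MRP = 4.23% + 1.8136 × 9.13% = 20.79%

20.79%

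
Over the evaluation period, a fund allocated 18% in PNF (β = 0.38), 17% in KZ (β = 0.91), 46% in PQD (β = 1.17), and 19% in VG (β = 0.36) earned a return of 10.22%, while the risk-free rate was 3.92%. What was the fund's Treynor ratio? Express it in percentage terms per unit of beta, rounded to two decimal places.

β_P = 0.18×0.38 + 0.17×0.91 + 0.46×1.17 + 0.19×0.36 = 0.8297
Treynor = (R_P − R_f) / β_P = (10.22% − 3.92%) / 0.8297 = 6.30% / 0.8297 = 7.59%

7.59%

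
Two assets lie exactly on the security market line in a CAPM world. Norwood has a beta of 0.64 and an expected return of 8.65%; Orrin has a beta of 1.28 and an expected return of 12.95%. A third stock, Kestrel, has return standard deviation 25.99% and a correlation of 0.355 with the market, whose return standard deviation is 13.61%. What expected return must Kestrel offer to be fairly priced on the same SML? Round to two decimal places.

8.90%

MRP = (12.95% − 8.65%) / (1.28 − 0.64) = 6.7188%
R_f = 8.65% − 0.64 × 6.7188% = 4.3500%
β_Kestrel = ρ·σ_i/σ_m = 0.355 × 25.99 / 13.61 = 0.6779
E(R_Kestrel) = R_f + β × MRP = 4.3500% + 0.6779 × 6.7188% = 8.90%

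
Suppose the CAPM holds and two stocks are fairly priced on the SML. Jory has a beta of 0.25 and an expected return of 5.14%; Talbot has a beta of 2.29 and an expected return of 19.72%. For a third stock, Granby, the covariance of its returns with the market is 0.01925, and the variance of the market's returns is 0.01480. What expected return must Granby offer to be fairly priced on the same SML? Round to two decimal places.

MRP = (19.72% − 5.14%) / (2.29 − 0.25) = 7.1471%
R_f = 5.14% − 0.25 × 7.1471% = 3.3532%
β_Granby = Cov / Var(R_m) = 0.01925 / 0.01480 = 1.3007
E(R_Granby) = R_f + β × MRP = 3.3532% + 1.3007 × 7.1471% = 12.65%

12.65%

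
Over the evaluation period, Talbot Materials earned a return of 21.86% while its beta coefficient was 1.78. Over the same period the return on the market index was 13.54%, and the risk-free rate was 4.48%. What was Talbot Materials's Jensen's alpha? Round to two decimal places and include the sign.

+1.25%

Market excess return = 13.54% − 4.48% = 9.06%
CAPM benchmark = R_f + β(R_m − R_f) = 4.48% + 1.78 × 9.06% = 20.6068%
α = actual − benchmark = 21.86% − 20.6068% = +1.25%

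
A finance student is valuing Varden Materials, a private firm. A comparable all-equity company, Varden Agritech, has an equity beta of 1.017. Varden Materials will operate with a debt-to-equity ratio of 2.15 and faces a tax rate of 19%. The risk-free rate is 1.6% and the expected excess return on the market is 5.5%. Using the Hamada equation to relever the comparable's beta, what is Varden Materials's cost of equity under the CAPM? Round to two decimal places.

16.93%

β_L = β_U × [1 + (1 − t)(D/E)] = 1.017 × [1 + (1 − 0.19) × 2.15]
    = 1.017 × [1 + 0.81 × 2.15] = 1.017 × 2.7415 = 2.7881
E(R) = R_f + β_L × MRP = 1.6% + 2.7881 × 5.5% = 16.93%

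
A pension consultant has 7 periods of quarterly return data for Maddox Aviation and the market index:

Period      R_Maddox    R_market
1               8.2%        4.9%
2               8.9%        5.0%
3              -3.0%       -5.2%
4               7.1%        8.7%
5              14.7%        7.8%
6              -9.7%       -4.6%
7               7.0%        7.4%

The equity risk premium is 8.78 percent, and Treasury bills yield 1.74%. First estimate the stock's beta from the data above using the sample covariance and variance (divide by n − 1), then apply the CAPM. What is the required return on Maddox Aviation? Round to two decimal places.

Mean R_i = (8.2 + 8.9 − 3.0 + 7.1 + 14.7 − 9.7 + 7.0) / 7 = 4.7429%
Mean R_m = (4.9 + 5.0 − 5.2 + 8.7 + 7.8 − 4.6 + 7.4) / 7 = 3.4286%
Σ(R_i − R̄_i)(R_m − R̄_m) = 259.3014  ⇒  Cov = 259.3014 / 6 = 43.2169
Σ(R_m − R̄_m)² = 206.2143  ⇒  Var(R_m) = 206.2143 / 6 = 34.3691
β = Cov / Var(R_m) = 43.2169 / 34.3691 = 1.2574
E(R) = R_f + β × MRP = 1.74% + 1.2574 × 8.78% = 12.78%

12.78%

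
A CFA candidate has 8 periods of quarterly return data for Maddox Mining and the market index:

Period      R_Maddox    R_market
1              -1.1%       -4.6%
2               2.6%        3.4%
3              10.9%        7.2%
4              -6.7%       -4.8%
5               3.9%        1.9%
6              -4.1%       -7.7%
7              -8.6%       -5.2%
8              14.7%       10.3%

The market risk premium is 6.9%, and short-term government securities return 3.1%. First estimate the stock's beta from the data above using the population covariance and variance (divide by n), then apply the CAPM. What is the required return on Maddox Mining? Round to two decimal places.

Mean R_i = (-1.1 + 2.6 + 10.9 − 6.7 + 3.9 − 4.1 − 8.6 + 14.7) / 8 = 1.4500%
Mean R_m = (-4.6 + 3.4 + 7.2 − 4.8 + 1.9 − 7.7 − 5.2 + 10.3) / 8 = 0.0625%
Σ(R_i − R̄_i)(R_m − R̄_m) = 358.9250  ⇒  Cov = 358.9250 / 8 = 44.8656
Σ(R_m − R̄_m)² = 303.5988  ⇒  Var(R_m) = 303.5988 / 8 = 37.9499
β = Cov / Var(R_m) = 44.8656 / 37.9499 = 1.1822
E(R) = R_f + β × MRP = 3.1% + 1.1822 × 6.9% = 11.26%

11.26%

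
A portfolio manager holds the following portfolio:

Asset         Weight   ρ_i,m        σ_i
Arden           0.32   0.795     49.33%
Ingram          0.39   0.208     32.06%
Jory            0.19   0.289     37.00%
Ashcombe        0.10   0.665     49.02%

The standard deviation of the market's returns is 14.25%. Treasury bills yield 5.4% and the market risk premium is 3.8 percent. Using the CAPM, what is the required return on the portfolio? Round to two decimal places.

β_Arden = 0.795 × 49.33% / 14.25% = 2.7521
β_Ingram = 0.208 × 32.06% / 14.25% = 0.4680
β_Jory = 0.289 × 37.00% / 14.25% = 0.7504
β_Ashcombe = 0.665 × 49.02% / 14.25% = 2.2876
β_P = Σ w_i β_i = 0.32×2.7521 + 0.39×0.4680 + 0.19×0.7504 + 0.10×2.2876 = 1.4345
E(R_P) = R_f + β_P × MRP = 5.4% + 1.4345 × 3.8% = 10.85%

10.85%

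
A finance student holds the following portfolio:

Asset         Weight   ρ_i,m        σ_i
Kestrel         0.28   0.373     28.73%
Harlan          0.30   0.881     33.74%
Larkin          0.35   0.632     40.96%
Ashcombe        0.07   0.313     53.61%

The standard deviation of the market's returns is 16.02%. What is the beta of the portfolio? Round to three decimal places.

β_Kestrel = 0.373 × 28.73% / 16.02% = 0.6689
β_Harlan = 0.881 × 33.74% / 16.02% = 1.8555
β_Larkin = 0.632 × 40.96% / 16.02% = 1.6159
β_Ashcombe = 0.313 × 53.61% / 16.02% = 1.0474
β_P = Σ w_i β_i = 0.28×0.6689 + 0.30×1.8555 + 0.35×1.6159 + 0.07×1.0474 = 1.3828

1.383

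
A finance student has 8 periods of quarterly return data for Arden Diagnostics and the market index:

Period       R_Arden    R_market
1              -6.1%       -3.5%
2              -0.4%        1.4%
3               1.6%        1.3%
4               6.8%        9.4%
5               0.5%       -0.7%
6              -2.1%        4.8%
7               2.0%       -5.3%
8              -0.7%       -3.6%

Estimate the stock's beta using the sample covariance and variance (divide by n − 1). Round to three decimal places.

0.404

Mean R_i = (-6.1 − 0.4 + 1.6 + 6.8 + 0.5 − 2.1 + 2.0 − 0.7) / 8 = 0.2000%
Mean R_m = (-3.5 + 1.4 + 1.3 + 9.4 − 0.7 + 4.8 − 5.3 − 3.6) / 8 = 0.4750%
Σ(R_i − R̄_i)(R_m − R̄_m) = 67.5200  ⇒  Cov = 67.5200 / 7 = 9.6457
Σ(R_m − R̄_m)² = 167.0350  ⇒  Var(R_m) = 167.0350 / 7 = 23.8621
β = Cov / Var(R_m) = 9.6457 / 23.8621 = 0.4042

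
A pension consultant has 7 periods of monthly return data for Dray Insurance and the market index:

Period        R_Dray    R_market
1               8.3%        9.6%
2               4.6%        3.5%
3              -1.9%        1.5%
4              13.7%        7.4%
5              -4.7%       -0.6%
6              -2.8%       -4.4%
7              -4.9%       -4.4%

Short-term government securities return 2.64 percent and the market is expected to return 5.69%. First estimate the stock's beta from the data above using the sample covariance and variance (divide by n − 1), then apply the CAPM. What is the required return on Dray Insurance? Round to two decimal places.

6.22%

Mean R_i = (8.3 + 4.6 − 1.9 + 13.7 − 4.7 − 2.8 − 4.9) / 7 = 1.7571%
Mean R_m = (9.6 + 3.5 + 1.5 + 7.4 − 0.6 − 4.4 − 4.4) / 7 = 1.8000%
Σ(R_i − R̄_i)(R_m − R̄_m) = 208.8700  ⇒  Cov = 208.8700 / 6 = 34.8117
Σ(R_m − R̄_m)² = 177.8200  ⇒  Var(R_m) = 177.8200 / 6 = 29.6367
β = Cov / Var(R_m) = 34.8117 / 29.6367 = 1.1746
MRP = 5.69% − 2.64% = 3.05%
E(R) = R_f + β × MRP = 2.64% + 1.1746 × 3.05% = 6.22%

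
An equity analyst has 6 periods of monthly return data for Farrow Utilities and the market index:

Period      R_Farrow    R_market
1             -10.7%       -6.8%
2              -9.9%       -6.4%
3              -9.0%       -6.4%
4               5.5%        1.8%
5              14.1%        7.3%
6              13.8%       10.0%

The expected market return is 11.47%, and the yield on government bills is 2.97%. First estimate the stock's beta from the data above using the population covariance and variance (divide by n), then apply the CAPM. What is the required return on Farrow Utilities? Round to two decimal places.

16.25%

Mean R_i = (-10.7 − 9.9 − 9.0 + 5.5 + 14.1 + 13.8) / 6 = 0.6333%
Mean R_m = (-6.8 − 6.4 − 6.4 + 1.8 + 7.3 + 10.0) / 6 = -0.0833%
Σ(R_i − R̄_i)(R_m − R̄_m) = 444.8667  ⇒  Cov = 444.8667 / 6 = 74.1445
Σ(R_m − R̄_m)² = 284.6483  ⇒  Var(R_m) = 284.6483 / 6 = 47.4414
β = Cov / Var(R_m) = 74.1445 / 47.4414 = 1.5629
MRP = 11.47% − 2.97% = 8.50%
E(R) = R_f + β × MRP = 2.97% + 1.5629 × 8.50% = 16.25%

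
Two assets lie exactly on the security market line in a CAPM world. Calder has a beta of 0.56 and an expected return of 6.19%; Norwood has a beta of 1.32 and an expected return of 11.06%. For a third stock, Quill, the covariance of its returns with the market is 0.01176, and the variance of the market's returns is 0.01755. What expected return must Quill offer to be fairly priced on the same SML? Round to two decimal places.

MRP = (11.06% − 6.19%) / (1.32 − 0.56) = 6.4079%
R_f = 6.19% − 0.56 × 6.4079% = 2.6016%
β_Quill = Cov / Var(R_m) = 0.01176 / 0.01755 = 0.6701
E(R_Quill) = R_f + β × MRP = 2.6016% + 0.6701 × 6.4079% = 6.90%

6.90%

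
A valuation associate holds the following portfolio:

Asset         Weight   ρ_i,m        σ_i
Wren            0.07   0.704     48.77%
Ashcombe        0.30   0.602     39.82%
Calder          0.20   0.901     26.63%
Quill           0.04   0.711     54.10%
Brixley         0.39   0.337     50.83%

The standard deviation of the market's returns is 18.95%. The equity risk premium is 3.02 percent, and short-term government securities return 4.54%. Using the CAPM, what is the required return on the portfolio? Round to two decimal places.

β_Wren = 0.704 × 48.77% / 18.95% = 1.8118
β_Ashcombe = 0.602 × 39.82% / 18.95% = 1.2650
β_Calder = 0.901 × 26.63% / 18.95% = 1.2662
β_Quill = 0.711 × 54.10% / 18.95% = 2.0298
β_Brixley = 0.337 × 50.83% / 18.95% = 0.9039
β_P = Σ w_i β_i = 0.07×1.8118 + 0.30×1.2650 + 0.20×1.2662 + 0.04×2.0298 + 0.39×0.9039 = 1.1933
E(R_P) = R_f + β_P × MRP = 4.54% + 1.1933 × 3.02% = 8.14%

8.14%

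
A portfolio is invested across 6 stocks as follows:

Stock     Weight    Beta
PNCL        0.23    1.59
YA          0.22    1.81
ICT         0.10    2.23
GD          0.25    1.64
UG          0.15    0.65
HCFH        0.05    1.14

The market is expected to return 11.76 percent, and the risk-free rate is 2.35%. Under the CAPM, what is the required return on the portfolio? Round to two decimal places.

16.95%

β_P = Σ w_i β_i = 0.23×1.59 + 0.22×1.81 + 0.10×2.23 + 0.25×1.64 + 0.15×0.65 + 0.05×1.14 = 1.5514
MRP = 11.76% − 2.35% = 9.41%
E(R_P) = R_f + β_P × MRP = 2.35% + 1.5514 × 9.41% = 16.95%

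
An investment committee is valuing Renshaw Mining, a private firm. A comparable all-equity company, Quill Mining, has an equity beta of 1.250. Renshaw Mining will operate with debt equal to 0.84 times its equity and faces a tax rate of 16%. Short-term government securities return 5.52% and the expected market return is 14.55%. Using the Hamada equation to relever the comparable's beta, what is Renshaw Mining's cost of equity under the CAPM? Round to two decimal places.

24.77%

β_L = β_U × [1 + (1 − t)(D/E)] = 1.250 × [1 + (1 − 0.16) × 0.84]
    = 1.250 × [1 + 0.84 × 0.84] = 1.250 × 1.7056 = 2.1320
MRP = 14.55% − 5.52% = 9.03%
E(R) = R_f + β_L × MRP = 5.52% + 2.1320 × 9.03% = 24.77%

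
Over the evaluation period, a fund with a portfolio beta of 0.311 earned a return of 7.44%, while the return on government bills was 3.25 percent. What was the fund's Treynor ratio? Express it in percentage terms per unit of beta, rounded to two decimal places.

13.47%

Treynor = (R_P − R_f) / β_P = (7.44% − 3.25%) / 0.3110 = 4.19% / 0.3110 = 13.47%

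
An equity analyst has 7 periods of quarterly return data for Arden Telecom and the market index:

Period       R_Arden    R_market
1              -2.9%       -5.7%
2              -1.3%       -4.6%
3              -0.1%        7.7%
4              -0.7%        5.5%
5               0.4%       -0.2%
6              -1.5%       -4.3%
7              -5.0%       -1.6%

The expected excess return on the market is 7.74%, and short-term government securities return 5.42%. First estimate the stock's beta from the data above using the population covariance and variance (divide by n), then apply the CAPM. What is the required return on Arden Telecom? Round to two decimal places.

6.71%

Mean R_i = (-2.9 − 1.3 − 0.1 − 0.7 + 0.4 − 1.5 − 5.0) / 7 = -1.5857%
Mean R_m = (-5.7 − 4.6 + 7.7 + 5.5 − 0.2 − 4.3 − 1.6) / 7 = -0.4571%
Σ(R_i − R̄_i)(R_m − R̄_m) = 27.1857  ⇒  Cov = 27.1857 / 7 = 3.8837
Σ(R_m − R̄_m)² = 162.8171  ⇒  Var(R_m) = 162.8171 / 7 = 23.2596
β = Cov / Var(R_m) = 3.8837 / 23.2596 = 0.1670
E(R) = R_f + β × MRP = 5.42% + 0.1670 × 7.74% = 6.71%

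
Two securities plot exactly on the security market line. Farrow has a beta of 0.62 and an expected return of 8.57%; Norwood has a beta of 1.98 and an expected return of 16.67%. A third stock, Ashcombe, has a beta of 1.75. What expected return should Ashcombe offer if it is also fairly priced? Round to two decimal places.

MRP (SML slope) = (16.67% − 8.57%) / (1.98 − 0.62) = 8.10% / 1.36 = 5.9559%
R_f (intercept) = 8.57% − 0.62 × 5.9559% = 4.8773%
E(R_Ashcombe) = R_f + β × MRP = 4.8773% + 1.75 × 5.9559% = 15.30%

15.30%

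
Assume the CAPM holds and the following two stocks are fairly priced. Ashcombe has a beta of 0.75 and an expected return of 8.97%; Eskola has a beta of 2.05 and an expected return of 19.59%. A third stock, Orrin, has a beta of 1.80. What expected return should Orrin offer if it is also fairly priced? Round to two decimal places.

MRP (SML slope) = (19.59% − 8.97%) / (2.05 − 0.75) = 10.62% / 1.30 = 8.1692%
R_f (intercept) = 8.97% − 0.75 × 8.1692% = 2.8431%
E(R_Orrin) = R_f + β × MRP = 2.8431% + 1.80 × 8.1692% = 17.55%

17.55%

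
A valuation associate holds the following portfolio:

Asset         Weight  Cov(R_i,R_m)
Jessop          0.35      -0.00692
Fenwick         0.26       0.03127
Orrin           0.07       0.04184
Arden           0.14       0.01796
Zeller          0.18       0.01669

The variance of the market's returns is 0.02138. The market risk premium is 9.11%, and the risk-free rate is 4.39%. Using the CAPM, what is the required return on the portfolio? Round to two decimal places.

β_Jessop = -0.00692 / 0.02138 = -0.3237
β_Fenwick = 0.03127 / 0.02138 = 1.4626
β_Orrin = 0.04184 / 0.02138 = 1.9570
β_Arden = 0.01796 / 0.02138 = 0.8400
β_Zeller = 0.01669 / 0.02138 = 0.7806
β_P = Σ w_i β_i = 0.35×-0.3237 + 0.26×1.4626 + 0.07×1.9570 + 0.14×0.8400 + 0.18×0.7806 = 0.6621
E(R_P) = R_f + β_P × MRP = 4.39% + 0.6621 × 9.11% = 10.42%

10.42%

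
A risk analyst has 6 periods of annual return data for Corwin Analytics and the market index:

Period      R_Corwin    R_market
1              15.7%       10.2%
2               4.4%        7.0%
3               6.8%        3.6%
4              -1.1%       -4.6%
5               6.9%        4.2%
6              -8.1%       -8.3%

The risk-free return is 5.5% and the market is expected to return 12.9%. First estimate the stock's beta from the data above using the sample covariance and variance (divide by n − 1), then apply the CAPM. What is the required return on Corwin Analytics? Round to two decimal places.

Mean R_i = (15.7 + 4.4 + 6.8 − 1.1 + 6.9 − 8.1) / 6 = 4.1000%
Mean R_m = (10.2 + 7.0 + 3.6 − 4.6 + 4.2 − 8.3) / 6 = 2.0167%
Σ(R_i − R̄_i)(R_m − R̄_m) = 267.0800  ⇒  Cov = 267.0800 / 5 = 53.4160
Σ(R_m − R̄_m)² = 249.2883  ⇒  Var(R_m) = 249.2883 / 5 = 49.8577
β = Cov / Var(R_m) = 53.4160 / 49.8577 = 1.0714
MRP = 12.9% − 5.5% = 7.40%
E(R) = R_f + β × MRP = 5.5% + 1.0714 × 7.4% = 13.43%

13.43%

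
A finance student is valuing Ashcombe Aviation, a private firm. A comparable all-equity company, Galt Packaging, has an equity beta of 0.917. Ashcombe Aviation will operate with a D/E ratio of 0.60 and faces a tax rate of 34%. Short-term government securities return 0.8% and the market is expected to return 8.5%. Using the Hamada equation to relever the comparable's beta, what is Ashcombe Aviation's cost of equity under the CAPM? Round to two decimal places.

β_L = β_U × [1 + (1 − t)(D/E)] = 0.917 × [1 + (1 − 0.34) × 0.60]
    = 0.917 × [1 + 0.66 × 0.60] = 0.917 × 1.3960 = 1.2801
MRP = 8.5% − 0.8% = 7.70%
E(R) = R_f + β_L × MRP = 0.8% + 1.2801 × 7.7% = 10.66%

10.66%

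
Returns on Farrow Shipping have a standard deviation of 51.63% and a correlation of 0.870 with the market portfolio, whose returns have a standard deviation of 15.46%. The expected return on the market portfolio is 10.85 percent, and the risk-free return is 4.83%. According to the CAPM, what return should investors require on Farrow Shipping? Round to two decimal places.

β = ρ × σ_i / σ_m = 0.870 × 51.63% / 15.46% = 2.9054
MRP = 10.85% − 4.83% = 6.02%
E(R) = 4.83% + 2.9054 × 6.02% = 22.32%

22.32%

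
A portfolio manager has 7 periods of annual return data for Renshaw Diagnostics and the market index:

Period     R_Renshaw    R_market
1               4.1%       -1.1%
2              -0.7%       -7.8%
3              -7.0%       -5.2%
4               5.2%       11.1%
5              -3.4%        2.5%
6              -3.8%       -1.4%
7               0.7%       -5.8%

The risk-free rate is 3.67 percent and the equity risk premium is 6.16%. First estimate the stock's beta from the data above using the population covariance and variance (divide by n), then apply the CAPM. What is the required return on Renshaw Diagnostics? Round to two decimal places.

5.74%

Mean R_i = (4.1 − 0.7 − 7.0 + 5.2 − 3.4 − 3.8 + 0.7) / 7 = -0.7000%
Mean R_m = (-1.1 − 7.8 − 5.2 + 11.1 + 2.5 − 1.4 − 5.8) / 7 = -1.1000%
Σ(R_i − R̄_i)(R_m − R̄_m) = 82.4400  ⇒  Cov = 82.4400 / 7 = 11.7771
Σ(R_m − R̄_m)² = 245.6800  ⇒  Var(R_m) = 245.6800 / 7 = 35.0971
β = Cov / Var(R_m) = 11.7771 / 35.0971 = 0.3356
E(R) = R_f + β × MRP = 3.67% + 0.3356 × 6.16% = 5.74%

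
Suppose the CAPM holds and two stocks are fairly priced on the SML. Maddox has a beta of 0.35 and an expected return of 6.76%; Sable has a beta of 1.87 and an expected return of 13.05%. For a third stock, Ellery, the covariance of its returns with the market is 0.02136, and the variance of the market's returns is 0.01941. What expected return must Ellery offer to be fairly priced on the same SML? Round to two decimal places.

9.87%

MRP = (13.05% − 6.76%) / (1.87 − 0.35) = 4.1382%
R_f = 6.76% − 0.35 × 4.1382% = 5.3116%
β_Ellery = Cov / Var(R_m) = 0.02136 / 0.01941 = 1.1005
E(R_Ellery) = R_f + β × MRP = 5.3116% + 1.1005 × 4.1382% = 9.87%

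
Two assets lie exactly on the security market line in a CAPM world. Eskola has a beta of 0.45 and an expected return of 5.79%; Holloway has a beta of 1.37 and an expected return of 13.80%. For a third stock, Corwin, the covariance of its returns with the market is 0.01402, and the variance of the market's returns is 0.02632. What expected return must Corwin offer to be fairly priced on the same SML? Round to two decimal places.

6.51%

MRP = (13.80% − 5.79%) / (1.37 − 0.45) = 8.7065%
R_f = 5.79% − 0.45 × 8.7065% = 1.8721%
β_Corwin = Cov / Var(R_m) = 0.01402 / 0.02632 = 0.5327
E(R_Corwin) = R_f + β × MRP = 1.8721% + 0.5327 × 8.7065% = 6.51%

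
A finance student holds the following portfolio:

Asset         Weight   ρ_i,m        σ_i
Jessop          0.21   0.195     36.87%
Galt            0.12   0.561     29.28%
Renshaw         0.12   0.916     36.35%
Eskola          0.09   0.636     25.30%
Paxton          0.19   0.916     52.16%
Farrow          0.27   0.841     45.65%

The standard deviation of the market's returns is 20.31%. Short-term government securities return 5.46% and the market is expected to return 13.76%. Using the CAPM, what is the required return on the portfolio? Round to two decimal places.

β_Jessop = 0.195 × 36.87% / 20.31% = 0.3540
β_Galt = 0.561 × 29.28% / 20.31% = 0.8088
β_Renshaw = 0.916 × 36.35% / 20.31% = 1.6394
β_Eskola = 0.636 × 25.30% / 20.31% = 0.7923
β_Paxton = 0.916 × 52.16% / 20.31% = 2.3525
β_Farrow = 0.841 × 45.65% / 20.31% = 1.8903
β_P = Σ w_i β_i = 0.21×0.3540 + 0.12×0.8088 + 0.12×1.6394 + 0.09×0.7923 + 0.19×2.3525 + 0.27×1.8903 = 1.3968
MRP = 13.76% − 5.46% = 8.30%
E(R_P) = R_f + β_P × MRP = 5.46% + 1.3968 × 8.30% = 17.05%

17.05%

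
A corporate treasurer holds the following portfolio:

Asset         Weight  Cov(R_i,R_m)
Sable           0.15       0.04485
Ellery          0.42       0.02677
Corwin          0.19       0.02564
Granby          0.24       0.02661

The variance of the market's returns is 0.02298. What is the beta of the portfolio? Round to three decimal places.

β_Sable = 0.04485 / 0.02298 = 1.9517
β_Ellery = 0.02677 / 0.02298 = 1.1649
β_Corwin = 0.02564 / 0.02298 = 1.1158
β_Granby = 0.02661 / 0.02298 = 1.1580
β_P = Σ w_i β_i = 0.15×1.9517 + 0.42×1.1649 + 0.19×1.1158 + 0.24×1.1580 = 1.2719

1.272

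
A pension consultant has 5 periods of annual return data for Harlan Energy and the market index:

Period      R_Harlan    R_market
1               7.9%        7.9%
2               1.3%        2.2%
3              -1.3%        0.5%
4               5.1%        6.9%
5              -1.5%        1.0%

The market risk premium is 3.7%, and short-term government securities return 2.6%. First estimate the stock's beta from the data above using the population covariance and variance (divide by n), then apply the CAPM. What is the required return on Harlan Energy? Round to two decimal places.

Mean R_i = (7.9 + 1.3 − 1.3 + 5.1 − 1.5) / 5 = 2.3000%
Mean R_m = (7.9 + 2.2 + 0.5 + 6.9 + 1.0) / 5 = 3.7000%
Σ(R_i − R̄_i)(R_m − R̄_m) = 55.7600  ⇒  Cov = 55.7600 / 5 = 11.1520
Σ(R_m − R̄_m)² = 47.6600  ⇒  Var(R_m) = 47.6600 / 5 = 9.5320
β = Cov / Var(R_m) = 11.1520 / 9.5320 = 1.1700
E(R) = R_f + β × MRP = 2.6% + 1.1700 × 3.7% = 6.93%

6.93%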